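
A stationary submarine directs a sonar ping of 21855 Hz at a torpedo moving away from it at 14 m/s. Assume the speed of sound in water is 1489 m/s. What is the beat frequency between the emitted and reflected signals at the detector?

407 Hz

At the torpedo (a moving observer), f₁ = f₀ · (v − u)/v = 21855 × 1475/1489 ≈ 21650 Hz.
The reflection then acts as a moving source: f₂ = f₁ · v/(v + u) ≈ 21448 Hz.
Beat frequency: |f₂ − f₀| = 2u·f₀/(v + u) = 2 × 14 × 21855/1503 ≈ 407 Hz.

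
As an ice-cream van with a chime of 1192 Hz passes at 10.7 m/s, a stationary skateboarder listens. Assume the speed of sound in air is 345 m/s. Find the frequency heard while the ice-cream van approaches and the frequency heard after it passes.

Approaching: f₁ = f · v/(v − v_s) = 1192 × 345/334.3 ≈ 1230 Hz.
Receding: f₂ = f · v/(v + v_s) = 1192 × 345/355.7 ≈ 1156 Hz.

1230 Hz approaching; 1156 Hz receding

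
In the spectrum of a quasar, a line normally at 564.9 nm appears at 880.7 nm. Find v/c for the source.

0.417

λ'/λ₀ = 1.5590 > 1 (redshift), so the source is receding.
λ'/λ₀ = √((1 + β)/(1 − β)) for a receding source ⇒ β = (r² − 1)/(r² + 1) with r = λ'/λ₀.
β = (2.4306 − 1)/(2.4306 + 1) ≈ 0.417.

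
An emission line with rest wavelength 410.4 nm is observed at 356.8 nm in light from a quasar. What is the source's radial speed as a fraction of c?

0.139

λ'/λ₀ = 0.8694 < 1 (blueshift), so the source is approaching.
λ'/λ₀ = √((1 − β)/(1 + β)) for an approaching source ⇒ β = (1 − r²)/(1 + r²) with r = λ'/λ₀.
β = (1 − 0.7558)/(1 + 0.7558) ≈ 0.139.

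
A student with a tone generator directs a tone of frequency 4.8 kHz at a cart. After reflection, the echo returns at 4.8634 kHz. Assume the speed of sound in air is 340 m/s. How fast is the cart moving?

2.23 m/s

Double Doppler shift off a moving reflector: f₂ = f₀ · (v + u)/(v − u) (u > 0 toward emitter).
Rearranging, u = v · (f₂ − f₀)/(f₂ + f₀) = 340 × 0.0634/9.6634 ≈ 2.23 m/s.
So the cart is moving at 2.23 m/s toward the emitter.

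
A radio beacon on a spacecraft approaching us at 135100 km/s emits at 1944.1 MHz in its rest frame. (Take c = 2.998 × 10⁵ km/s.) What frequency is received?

β = v/c = 135100/299800 = 0.4506.
Relativistic Doppler for frequency: f' = f₀ · √((1 + β)/(1 − β)).
f' = 1944.1 × √(1.4506/0.5494) = 1944.1 × 1.62498 ≈ 3159.1 MHz.

3159.1 MHz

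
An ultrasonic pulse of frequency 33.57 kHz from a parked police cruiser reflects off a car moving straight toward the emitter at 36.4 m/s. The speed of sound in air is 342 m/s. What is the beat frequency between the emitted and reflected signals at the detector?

The car first receives the wave as a moving observer: f₁ = f₀ · (v + u)/v = 33.57 × (342 + 36.4)/342 ≈ 37.14 kHz.
The reflection then acts as a moving source: f₂ = f₁ · v/(v − u) ≈ 41.57 kHz.
Beat frequency (with f₀ = 33570 Hz): |f₂ − f₀| = 2u·f₀/(v − u) = 2 × 36.4 × 33570/305.6 ≈ 7997 Hz.

7997 Hz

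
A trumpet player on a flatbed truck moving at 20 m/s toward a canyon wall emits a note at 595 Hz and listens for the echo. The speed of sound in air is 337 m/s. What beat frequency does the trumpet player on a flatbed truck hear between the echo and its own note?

75 Hz

The canyon wall receives the sound from a moving source: f₁ = f₀ · v/(v − v_e) = 595 × 337/317 ≈ 632.5 Hz.
On the return leg the trumpet player on a flatbed truck is a moving observer: f₂ = f₁ · (v + v_e)/v = 632.5 × 357/337 ≈ 670.1 Hz.
Beat against the emitted tone: |f₂ − f₀| = 2v_e·f₀/(v − v_e) = 2 × 20 × 595/317 ≈ 75 Hz.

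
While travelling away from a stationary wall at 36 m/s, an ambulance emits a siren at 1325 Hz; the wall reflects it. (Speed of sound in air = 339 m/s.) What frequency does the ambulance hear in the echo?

1071 Hz

The wall receives the sound from a moving source: f₁ = f₀ · v/(v + v_e) = 1325 × 339/375 ≈ 1198 Hz.
On the return leg the ambulance is a moving observer: f₂ = f₁ · (v − v_e)/v = 1198 × 303/339 ≈ 1071 Hz.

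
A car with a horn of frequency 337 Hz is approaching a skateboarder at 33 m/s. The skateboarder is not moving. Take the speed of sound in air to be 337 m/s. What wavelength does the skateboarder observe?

90.2 cm

Moving source, stationary observer: f' = f · v/(v − v_s) since the source is approaching.
f' = 337 × 337/(337 − 33) ≈ 374 Hz.
λ' = v/f' = 337/373.582 ≈ 90.2 cm.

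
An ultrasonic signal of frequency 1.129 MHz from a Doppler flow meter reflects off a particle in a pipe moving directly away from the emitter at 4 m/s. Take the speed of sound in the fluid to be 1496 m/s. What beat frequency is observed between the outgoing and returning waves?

6021 Hz

The particle in a pipe first receives the wave as a moving observer: f₁ = f₀ · (v − u)/v = 1.129 × (1496 − 4)/1496 ≈ 1.12598 MHz.
On reflection it acts as a source moving away from the stationary detector: f₂ = f₁ · v/(v + u) = 1.12598 × 1496/1500 ≈ 1.12298 MHz.
Equivalently f₂ = f₀ · (v − u)/(v + u).
Beat frequency (with f₀ = 1129000 Hz): |f₂ − f₀| = 2u·f₀/(v + u) = 2 × 4 × 1129000/1500 ≈ 6021 Hz.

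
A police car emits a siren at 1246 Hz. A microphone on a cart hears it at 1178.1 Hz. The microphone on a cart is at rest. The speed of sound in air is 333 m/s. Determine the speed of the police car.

19.2 m/s

f' < f, so the police car is receding.
f' = f · v/(v + v_s) ⇒ v_s = v · |1 − f/f'|.
v_s = 333 × |1 − 1246/1178.1| = 333 × 0.05764 ≈ 19.2 m/s.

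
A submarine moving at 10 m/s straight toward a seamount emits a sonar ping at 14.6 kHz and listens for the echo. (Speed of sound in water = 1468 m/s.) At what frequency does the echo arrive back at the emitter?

The seamount receives the sound from a moving source: f₁ = f₀ · v/(v − v_e) = 14.6 × 1468/1458 ≈ 14.70 kHz.
On the return leg the submarine is a moving observer: f₂ = f₁ · (v + v_e)/v = 14.70 × 1478/1468 ≈ 14.80 kHz.

14.80 kHz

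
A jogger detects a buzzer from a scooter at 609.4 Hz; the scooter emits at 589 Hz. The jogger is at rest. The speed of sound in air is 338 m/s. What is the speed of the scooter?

f' > f, so the scooter is approaching.
f' = f · v/(v − v_s) ⇒ v_s = v · |1 − f/f'|.
v_s = 338 × |1 − 589/609.4| = 338 × 0.03348 ≈ 11.3 m/s.

11.3 m/s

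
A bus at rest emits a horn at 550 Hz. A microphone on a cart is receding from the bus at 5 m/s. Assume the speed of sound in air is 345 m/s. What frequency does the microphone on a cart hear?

Moving observer, stationary source: f' = f · (v − v_o)/v.
f' = 550 × (345 − 5)/345 = 550 × 340/345 ≈ 542 Hz.

542 Hz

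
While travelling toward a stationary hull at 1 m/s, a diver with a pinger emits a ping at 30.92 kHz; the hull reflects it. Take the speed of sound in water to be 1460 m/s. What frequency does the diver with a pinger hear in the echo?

The hull receives the sound from a moving source: f₁ = f₀ · v/(v − v_e) = 30.92 × 1460/1459 ≈ 30.9 kHz.
On the return leg the diver with a pinger is a moving observer: f₂ = f₁ · (v + v_e)/v = 30.9 × 1461/1460 ≈ 31.0 kHz.
Equivalently f₂ = f₀ · (v + v_e)/(v − v_e).

31.0 kHz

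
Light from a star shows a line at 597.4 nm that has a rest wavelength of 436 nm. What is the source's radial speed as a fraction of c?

λ'/λ₀ = 1.3702 > 1 (redshift), so the source is receding.
λ'/λ₀ = √((1 + β)/(1 − β)) for a receding source ⇒ β = (r² − 1)/(r² + 1) with r = λ'/λ₀.
β = (1.8774 − 1)/(1.8774 + 1) ≈ 0.305.

0.305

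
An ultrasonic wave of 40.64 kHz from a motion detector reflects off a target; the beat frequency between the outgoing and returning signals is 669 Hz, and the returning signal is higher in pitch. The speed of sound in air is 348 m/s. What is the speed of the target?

2.84 m/s

Double Doppler shift off a moving reflector: f₂ = f₀ · (v + u)/(v − u) (u > 0 toward emitter).
Returning signal is higher, so f₂ = f₀ + Δf = 40640 + 669 = 41309 Hz.
Rearranging, u = v · (f₂ − f₀)/(f₂ + f₀) = 348 × 669/81949 ≈ 2.84 m/s.
So the target is moving at 2.84 m/s toward the emitter.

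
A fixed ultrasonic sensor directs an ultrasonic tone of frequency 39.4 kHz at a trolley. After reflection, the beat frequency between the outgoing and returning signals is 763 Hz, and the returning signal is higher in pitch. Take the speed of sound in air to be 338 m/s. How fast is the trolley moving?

3.2 m/s

Double Doppler shift off a moving reflector: f₂ = f₀ · (v + u)/(v − u) (u > 0 toward emitter).
Returning signal is higher, so f₂ = f₀ + Δf = 39400 + 763 = 40163 Hz.
Rearranging, u = v · (f₂ − f₀)/(f₂ + f₀) = 338 × 763/79563 ≈ 3.2 m/s.
So the trolley is moving at 3.2 m/s toward the emitter.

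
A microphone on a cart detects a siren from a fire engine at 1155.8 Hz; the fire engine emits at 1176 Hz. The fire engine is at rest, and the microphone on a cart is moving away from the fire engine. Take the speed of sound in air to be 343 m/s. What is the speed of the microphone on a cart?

5.9 m/s

f' = f · (v − v_o)/v ⇒ v_o = v · |f'/f − 1|.
v_o = 343 × |1155.8/1176 − 1| = 343 × 0.01718 ≈ 5.9 m/s.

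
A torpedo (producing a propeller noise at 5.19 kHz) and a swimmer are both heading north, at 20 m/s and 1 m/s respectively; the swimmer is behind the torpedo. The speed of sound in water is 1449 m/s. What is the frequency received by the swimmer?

5.12 kHz

The swimmer is behind, so the torpedo is moving away from it while the swimmer is moving toward the torpedo.
With source receding and observer approaching, f' = f · (v + v_o)/(v + v_s).
f' = 5.19 × (1449 + 1)/(1449 + 20) = 5.19 × 1450/1469 ≈ 5.12 kHz.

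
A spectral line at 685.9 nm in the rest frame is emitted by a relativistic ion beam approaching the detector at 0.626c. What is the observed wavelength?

329.0 nm

Relativistic Doppler for wavelength: λ' = λ₀ · √((1 − β)/(1 + β)).
λ' = 685.9 × √(0.3740/1.6260) = 685.9 × 0.47960 ≈ 329.0 nm.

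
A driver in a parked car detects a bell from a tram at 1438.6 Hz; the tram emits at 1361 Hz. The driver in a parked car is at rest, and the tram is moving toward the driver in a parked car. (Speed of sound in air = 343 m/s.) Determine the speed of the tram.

f' = f · v/(v − v_s) ⇒ v_s = v · |1 − f/f'|.
v_s = 343 × |1 − 1361/1438.6| = 343 × 0.05394 ≈ 18.5 m/s.

18.5 m/s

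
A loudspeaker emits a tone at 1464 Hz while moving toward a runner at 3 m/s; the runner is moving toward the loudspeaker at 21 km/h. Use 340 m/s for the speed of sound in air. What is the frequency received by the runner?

1502 Hz

21 km/h = 5.833 m/s.
Both move, so f' = f · (v + v_o)/(v − v_s).
f' = 1464 × (340 + 5.833)/(340 − 3) = 1464 × 345.83/337 ≈ 1502 Hz.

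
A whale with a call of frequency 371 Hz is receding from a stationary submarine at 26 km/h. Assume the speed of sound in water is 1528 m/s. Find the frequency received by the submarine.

26 km/h = 7.222 m/s.
With the source moving away from a stationary observer, f' = f · v/(v + v_s).
f' = 371 × 1528/(1528 + 7.222) = 371 × 1528/1535 ≈ 369 Hz.

369 Hz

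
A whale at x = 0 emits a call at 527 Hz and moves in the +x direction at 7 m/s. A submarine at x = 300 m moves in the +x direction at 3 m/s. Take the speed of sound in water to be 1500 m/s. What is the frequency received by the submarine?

528 Hz

The observer lies on the +x side, so the source is heading toward the observer and the observer is heading away from the source.
General Doppler shift: f' = f · (v − v_o)/(v − v_s).
f' = 527 × (1500 − 3)/(1500 − 7) = 527 × 1497/1493 ≈ 528 Hz.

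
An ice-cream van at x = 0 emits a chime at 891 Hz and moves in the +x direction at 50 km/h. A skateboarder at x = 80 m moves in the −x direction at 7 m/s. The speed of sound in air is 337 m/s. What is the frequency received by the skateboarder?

949 Hz

50 km/h = 13.89 m/s.
The observer lies on the +x side, so the source is heading toward the observer and the observer is heading toward the source.
Both move, so f' = f · (v + v_o)/(v − v_s).
f' = 891 × (337 + 7)/(337 − 13.89) = 891 × 344/323.11 ≈ 949 Hz.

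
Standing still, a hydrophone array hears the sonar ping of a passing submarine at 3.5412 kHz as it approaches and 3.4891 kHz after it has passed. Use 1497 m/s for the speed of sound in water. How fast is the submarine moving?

11.1 m/s

f₁/f₂ = (v + v_s)/(v − v_s), so v_s = v · (f₁ − f₂)/(f₁ + f₂).
v_s = 1497 × (3.5412 − 3.4891)/(3.5412 + 3.4891) = 1497 × 0.0521/7.0303 ≈ 11.1 m/s.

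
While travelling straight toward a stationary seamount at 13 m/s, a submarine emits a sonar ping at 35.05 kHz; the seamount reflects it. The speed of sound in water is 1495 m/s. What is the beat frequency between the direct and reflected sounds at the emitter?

The seamount receives the sound from a moving source: f₁ = f₀ · v/(v − v_e) = 35.05 × 1495/1482 ≈ 35.357 kHz.
On the return leg the submarine is a moving observer: f₂ = f₁ · (v + v_e)/v = 35.357 × 1508/1495 ≈ 35.665 kHz.
Beat against the emitted tone (with f₀ = 35050 Hz): |f₂ − f₀| = 2v_e·f₀/(v − v_e) = 2 × 13 × 35050/1482 ≈ 615 Hz.

615 Hz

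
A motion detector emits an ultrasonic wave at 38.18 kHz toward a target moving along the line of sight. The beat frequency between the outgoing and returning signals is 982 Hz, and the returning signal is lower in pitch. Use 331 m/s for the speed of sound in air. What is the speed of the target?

4.3 m/s

Double Doppler shift off a moving reflector: f₂ = f₀ · (v + u)/(v − u) (u > 0 toward emitter).
Returning signal is lower, so f₂ = f₀ − Δf = 38180 − 982 = 37198 Hz.
Rearranging, u = v · (f₂ − f₀)/(f₂ + f₀) = 331 × -982/75378 ≈ -4.3 m/s.
So the target is moving at 4.3 m/s away from the emitter.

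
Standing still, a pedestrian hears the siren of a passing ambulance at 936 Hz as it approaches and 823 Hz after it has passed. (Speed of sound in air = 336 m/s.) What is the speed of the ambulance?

21.6 m/s

f₁/f₂ = (v + v_s)/(v − v_s), so v_s = v · (f₁ − f₂)/(f₁ + f₂).
v_s = 336 × (936 − 823)/(936 + 823) = 336 × 113/1759 ≈ 21.6 m/s.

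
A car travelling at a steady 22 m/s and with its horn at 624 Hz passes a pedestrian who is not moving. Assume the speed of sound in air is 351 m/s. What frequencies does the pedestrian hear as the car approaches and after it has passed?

Approaching: f₁ = f · v/(v − v_s) = 624 × 351/329 ≈ 666 Hz.
Receding: f₂ = f · v/(v + v_s) = 624 × 351/373 ≈ 587 Hz.

666 Hz approaching; 587 Hz receding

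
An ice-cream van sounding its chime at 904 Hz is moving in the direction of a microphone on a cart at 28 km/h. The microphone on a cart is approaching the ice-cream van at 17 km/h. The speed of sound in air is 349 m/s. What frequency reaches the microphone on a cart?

28 km/h = 7.778 m/s; 17 km/h = 4.722 m/s.
With source approaching and observer approaching, f' = f · (v + v_o)/(v − v_s).
f' = 904 × (349 + 4.722)/(349 − 7.778) = 904 × 353.72/341.22 ≈ 937 Hz.

937 Hz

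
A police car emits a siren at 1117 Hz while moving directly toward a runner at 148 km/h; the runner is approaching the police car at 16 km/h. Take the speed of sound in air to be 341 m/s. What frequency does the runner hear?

148 km/h = 41.11 m/s; 16 km/h = 4.444 m/s.
With source approaching and observer approaching, f' = f · (v + v_o)/(v − v_s).
f' = 1117 × (341 + 4.444)/(341 − 41.11) = 1117 × 345.44/299.89 ≈ 1287 Hz.

1287 Hz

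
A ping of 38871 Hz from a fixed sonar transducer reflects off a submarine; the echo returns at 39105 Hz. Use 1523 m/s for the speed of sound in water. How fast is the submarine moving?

Double Doppler shift off a moving reflector: f₂ = f₀ · (v + u)/(v − u) (u > 0 toward emitter).
Rearranging, u = v · (f₂ − f₀)/(f₂ + f₀) = 1523 × 234/77976 ≈ 4.6 m/s.
So the submarine is moving at 4.6 m/s toward the emitter.

4.6 m/s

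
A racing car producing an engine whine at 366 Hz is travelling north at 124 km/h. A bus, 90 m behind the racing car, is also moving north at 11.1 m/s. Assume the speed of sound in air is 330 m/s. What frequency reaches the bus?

343 Hz

124 km/h = 34.44 m/s.
The bus is behind, so the racing car is moving away from it while the bus is moving toward the racing car.
With source receding and observer approaching, f' = f · (v + v_o)/(v + v_s).
f' = 366 × (330 + 11.1)/(330 + 34.44) = 366 × 341.1/364.44 ≈ 343 Hz.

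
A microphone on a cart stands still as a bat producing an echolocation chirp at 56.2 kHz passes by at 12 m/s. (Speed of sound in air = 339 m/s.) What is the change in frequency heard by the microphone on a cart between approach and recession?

Approaching: f₁ = f · v/(v − v_s) = 56.2 × 339/327 ≈ 58.26 kHz.
Receding: f₂ = f · v/(v + v_s) = 56.2 × 339/351 ≈ 54.28 kHz.
Drop: f₁ − f₂ = 2f·v·v_s/(v² − v_s²) = 2 × 56.2 × 339 × 12/(339² − 12²) ≈ 3.98 kHz.

3.98 kHz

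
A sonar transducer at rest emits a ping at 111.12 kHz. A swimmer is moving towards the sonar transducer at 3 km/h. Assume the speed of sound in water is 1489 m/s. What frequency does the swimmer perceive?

3 km/h = 0.8333 m/s.
Moving observer, stationary source: f' = f · (v + v_o)/v.
f' = 111.12 × (1489 + 0.8333)/1489 = 111.12 × 1489.8/1489 ≈ 111.2 kHz.

111.2 kHz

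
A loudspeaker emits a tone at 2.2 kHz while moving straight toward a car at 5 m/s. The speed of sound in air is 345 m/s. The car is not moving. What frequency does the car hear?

With the source moving toward a stationary observer, f' = f · v/(v − v_s).
f' = 2.2 × 345/(345 − 5) = 2.2 × 345/340 ≈ 2.23 kHz.

2.23 kHz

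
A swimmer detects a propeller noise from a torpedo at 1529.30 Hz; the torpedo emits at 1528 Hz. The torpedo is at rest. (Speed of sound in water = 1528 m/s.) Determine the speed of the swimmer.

1.30 m/s

f' > f, so the swimmer is approaching.
f' = f · (v + v_o)/v ⇒ v_o = v · |f'/f − 1|.
v_o = 1528 × |1529.30/1528 − 1| = 1528 × 0.0008508 ≈ 1.30 m/s.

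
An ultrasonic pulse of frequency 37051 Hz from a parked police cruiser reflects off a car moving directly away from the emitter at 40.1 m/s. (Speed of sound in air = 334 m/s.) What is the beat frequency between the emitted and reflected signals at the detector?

7943 Hz

The car first receives the wave as a moving observer: f₁ = f₀ · (v − u)/v = 37051 × (334 − 40.1)/334 ≈ 32603 Hz.
On reflection it acts as a source moving away from the stationary detector: f₂ = f₁ · v/(v + u) = 32603 × 334/374.1 ≈ 29108 Hz.
Beat frequency: |f₂ − f₀| = 2u·f₀/(v + u) = 2 × 40.1 × 37051/374.1 ≈ 7943 Hz.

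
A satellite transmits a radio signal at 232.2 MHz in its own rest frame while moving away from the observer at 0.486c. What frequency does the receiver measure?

Relativistic Doppler for frequency: f' = f₀ · √((1 − β)/(1 + β)).
f' = 232.2 × √(0.5140/1.4860) = 232.2 × 0.58813 ≈ 136.6 MHz.

136.6 MHz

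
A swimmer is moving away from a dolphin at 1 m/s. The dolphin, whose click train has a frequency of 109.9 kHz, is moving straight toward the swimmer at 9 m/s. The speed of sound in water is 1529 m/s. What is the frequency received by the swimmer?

Both move, so f' = f · (v − v_o)/(v − v_s).
f' = 109.9 × (1529 − 1)/(1529 − 9) = 109.9 × 1528/1520 ≈ 110.5 kHz.

110.5 kHz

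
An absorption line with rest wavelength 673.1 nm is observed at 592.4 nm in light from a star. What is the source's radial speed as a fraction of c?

0.127c

λ'/λ₀ = 0.8801 < 1 (blueshift), so the source is approaching.
λ'/λ₀ = √((1 − β)/(1 + β)) for an approaching source ⇒ β = (1 − r²)/(1 + r²) with r = λ'/λ₀.
β = (1 − 0.7746)/(1 + 0.7746) ≈ 0.127.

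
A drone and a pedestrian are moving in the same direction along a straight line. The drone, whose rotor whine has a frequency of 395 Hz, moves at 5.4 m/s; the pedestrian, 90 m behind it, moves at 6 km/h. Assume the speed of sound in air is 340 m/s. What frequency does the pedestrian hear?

391 Hz

6 km/h = 1.667 m/s.
The pedestrian is behind, so the drone is moving away from it while the pedestrian is moving toward the drone.
With source receding and observer approaching, f' = f · (v + v_o)/(v + v_s).
f' = 395 × (340 + 1.667)/(340 + 5.4) = 395 × 341.67/345.4 ≈ 391 Hz.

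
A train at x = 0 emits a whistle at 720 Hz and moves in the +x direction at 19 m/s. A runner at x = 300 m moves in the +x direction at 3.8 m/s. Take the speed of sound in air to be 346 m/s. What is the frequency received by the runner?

The observer lies on the +x side, so the source is heading toward the observer and the observer is heading away from the source.
Both move, so f' = f · (v − v_o)/(v − v_s).
f' = 720 × (346 − 3.8)/(346 − 19) = 720 × 342.2/327 ≈ 753 Hz.

753 Hz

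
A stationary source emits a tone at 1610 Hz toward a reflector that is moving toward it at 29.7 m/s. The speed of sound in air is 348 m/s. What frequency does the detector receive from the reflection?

At the reflector (a moving observer), f₁ = f₀ · (v + u)/v = 1610 × 377.7/348 ≈ 1747 Hz.
The reflection then acts as a moving source: f₂ = f₁ · v/(v − u) ≈ 1910 Hz.

1910 Hz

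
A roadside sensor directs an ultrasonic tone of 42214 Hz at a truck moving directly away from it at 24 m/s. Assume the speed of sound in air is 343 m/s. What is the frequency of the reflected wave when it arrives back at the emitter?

36693 Hz

At the truck (a moving observer), f₁ = f₀ · (v − u)/v = 42214 × 319/343 ≈ 39260 Hz.
The reflection then acts as a moving source: f₂ = f₁ · v/(v + u) ≈ 36693 Hz.
Equivalently f₂ = f₀ · (v − u)/(v + u).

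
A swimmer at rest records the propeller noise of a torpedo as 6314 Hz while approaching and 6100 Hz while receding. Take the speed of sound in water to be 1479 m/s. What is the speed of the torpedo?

f₁/f₂ = (v + v_s)/(v − v_s), so v_s = v · (f₁ − f₂)/(f₁ + f₂).
v_s = 1479 × (6314 − 6100)/(6314 + 6100) = 1479 × 214/12414 ≈ 25 m/s.

25 m/s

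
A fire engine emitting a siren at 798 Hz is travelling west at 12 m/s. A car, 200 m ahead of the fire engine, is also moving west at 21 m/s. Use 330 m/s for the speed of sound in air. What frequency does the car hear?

The car is ahead, so the fire engine is moving toward it while the car is moving away from the fire engine.
General Doppler shift: f' = f · (v − v_o)/(v − v_s).
f' = 798 × (330 − 21)/(330 − 12) = 798 × 309/318 ≈ 775 Hz.

775 Hz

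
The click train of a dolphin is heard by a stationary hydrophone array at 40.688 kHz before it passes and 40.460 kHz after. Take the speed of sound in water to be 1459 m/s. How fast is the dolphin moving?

4.1 m/s

f₁/f₂ = (v + v_s)/(v − v_s), so v_s = v · (f₁ − f₂)/(f₁ + f₂).
v_s = 1459 × (40.688 − 40.460)/(40.688 + 40.460) = 1459 × 0.228/81.148 ≈ 4.1 m/s.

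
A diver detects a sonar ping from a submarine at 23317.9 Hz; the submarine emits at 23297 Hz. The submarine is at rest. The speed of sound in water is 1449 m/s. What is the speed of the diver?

1.30 m/s

f' > f, so the diver is approaching.
f' = f · (v + v_o)/v ⇒ v_o = v · |f'/f − 1|.
v_o = 1449 × |23317.9/23297 − 1| = 1449 × 0.0008971 ≈ 1.30 m/s.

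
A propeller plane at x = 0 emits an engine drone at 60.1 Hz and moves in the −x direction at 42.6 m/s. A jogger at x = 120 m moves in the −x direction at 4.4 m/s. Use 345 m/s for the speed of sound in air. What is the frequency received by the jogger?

54.2 Hz

The observer lies on the +x side, so the source is heading away from the observer and the observer is heading toward the source.
Both move, so f' = f · (v + v_o)/(v + v_s).
f' = 60.1 × (345 + 4.4)/(345 + 42.6) = 60.1 × 349.4/387.6 ≈ 54.2 Hz.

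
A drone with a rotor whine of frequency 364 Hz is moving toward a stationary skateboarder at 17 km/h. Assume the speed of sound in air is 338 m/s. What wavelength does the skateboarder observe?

17 km/h = 4.722 m/s.
Only the source moves, toward the listener, so f' = f · v/(v − v_s).
f' = 364 × 338/(338 − 4.722) ≈ 369 Hz.
λ' = v/f' = 338/369.158 ≈ 91.6 cm.

91.6 cm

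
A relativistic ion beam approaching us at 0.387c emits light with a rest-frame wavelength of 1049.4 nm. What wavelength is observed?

Relativistic Doppler for wavelength: λ' = λ₀ · √((1 − β)/(1 + β)).
λ' = 1049.4 × √(0.6130/1.3870) = 1049.4 × 0.66480 ≈ 697.6 nm.

697.6 nm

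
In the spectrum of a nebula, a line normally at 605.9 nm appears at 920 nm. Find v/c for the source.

0.395c

λ'/λ₀ = 1.5184 > 1 (redshift), so the source is receding.
λ'/λ₀ = √((1 + β)/(1 − β)) for a receding source ⇒ β = (r² − 1)/(r² + 1) with r = λ'/λ₀.
β = (2.3055 − 1)/(2.3055 + 1) ≈ 0.395.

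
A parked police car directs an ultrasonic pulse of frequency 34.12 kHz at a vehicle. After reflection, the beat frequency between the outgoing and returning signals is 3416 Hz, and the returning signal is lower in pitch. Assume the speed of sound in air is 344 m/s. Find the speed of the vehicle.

18.1 m/s

Double Doppler shift off a moving reflector: f₂ = f₀ · (v + u)/(v − u) (u > 0 toward emitter).
Returning signal is lower, so f₂ = f₀ − Δf = 34120 − 3416 = 30704 Hz.
Rearranging, u = v · (f₂ − f₀)/(f₂ + f₀) = 344 × -3416/64824 ≈ -18.1 m/s.
So the vehicle is moving at 18.1 m/s away from the emitter.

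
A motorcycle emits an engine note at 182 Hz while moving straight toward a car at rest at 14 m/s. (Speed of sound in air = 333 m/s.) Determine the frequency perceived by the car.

190 Hz

Moving source, stationary observer: f' = f · v/(v − v_s) since the source is approaching.
f' = 182 × 333/(333 − 14) = 182 × 333/319 ≈ 190 Hz.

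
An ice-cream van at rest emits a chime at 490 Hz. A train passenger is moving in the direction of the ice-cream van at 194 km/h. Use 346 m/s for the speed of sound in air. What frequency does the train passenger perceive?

566 Hz

194 km/h = 53.89 m/s.
Only the observer moves, toward the source, so f' = f · (v + v_o)/v.
f' = 490 × (346 + 53.89)/346 = 490 × 399.89/346 ≈ 566 Hz.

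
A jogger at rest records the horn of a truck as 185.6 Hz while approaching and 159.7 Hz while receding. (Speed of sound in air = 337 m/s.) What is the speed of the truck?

f₁/f₂ = (v + v_s)/(v − v_s), so v_s = v · (f₁ − f₂)/(f₁ + f₂).
v_s = 337 × (185.6 − 159.7)/(185.6 + 159.7) = 337 × 25.9/345.3 ≈ 25 m/s.

25 m/s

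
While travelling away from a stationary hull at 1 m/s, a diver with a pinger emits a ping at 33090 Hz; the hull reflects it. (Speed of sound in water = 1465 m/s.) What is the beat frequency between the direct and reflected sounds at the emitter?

The hull receives the sound from a moving source: f₁ = f₀ · v/(v + v_e) = 33090 × 1465/1466 ≈ 33067.4 Hz.
On the return leg the diver with a pinger is a moving observer: f₂ = f₁ · (v − v_e)/v = 33067.4 × 1464/1465 ≈ 33044.9 Hz.
Beat against the emitted tone: |f₂ − f₀| = 2v_e·f₀/(v + v_e) = 2 × 1 × 33090/1466 ≈ 45.1 Hz.

45.1 Hz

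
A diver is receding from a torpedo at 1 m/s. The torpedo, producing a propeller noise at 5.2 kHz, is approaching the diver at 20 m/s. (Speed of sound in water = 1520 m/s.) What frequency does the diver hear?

5.27 kHz

With source approaching and observer receding, f' = f · (v − v_o)/(v − v_s).
f' = 5.2 × (1520 − 1)/(1520 − 20) = 5.2 × 1519/1500 ≈ 5.27 kHz.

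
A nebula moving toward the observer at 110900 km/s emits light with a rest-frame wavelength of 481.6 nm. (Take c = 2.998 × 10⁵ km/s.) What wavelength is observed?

326.6 nm

β = v/c = 110900/299800 = 0.3699.
Relativistic Doppler for wavelength: λ' = λ₀ · √((1 − β)/(1 + β)).
λ' = 481.6 × √(0.6301/1.3699) = 481.6 × 0.67819 ≈ 326.6 nm.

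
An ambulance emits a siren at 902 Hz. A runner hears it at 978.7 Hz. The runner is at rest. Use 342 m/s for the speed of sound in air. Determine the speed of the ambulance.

f' > f, so the ambulance is approaching.
f' = f · v/(v − v_s) ⇒ v_s = v · |1 − f/f'|.
v_s = 342 × |1 − 902/978.7| = 342 × 0.07837 ≈ 27 m/s.

27 m/s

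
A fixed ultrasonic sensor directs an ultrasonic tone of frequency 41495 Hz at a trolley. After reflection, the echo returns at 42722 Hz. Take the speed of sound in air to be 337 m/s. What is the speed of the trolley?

Double Doppler shift off a moving reflector: f₂ = f₀ · (v + u)/(v − u) (u > 0 toward emitter).
Rearranging, u = v · (f₂ − f₀)/(f₂ + f₀) = 337 × 1227/84217 ≈ 4.9 m/s.
So the trolley is moving at 4.9 m/s toward the emitter.

4.9 m/s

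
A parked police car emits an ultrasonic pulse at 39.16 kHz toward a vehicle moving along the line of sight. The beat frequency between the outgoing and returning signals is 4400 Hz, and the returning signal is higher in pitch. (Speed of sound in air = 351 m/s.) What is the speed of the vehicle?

Double Doppler shift off a moving reflector: f₂ = f₀ · (v + u)/(v − u) (u > 0 toward emitter).
Returning signal is higher, so f₂ = f₀ + Δf = 39160 + 4400 = 43560 Hz.
Rearranging, u = v · (f₂ − f₀)/(f₂ + f₀) = 351 × 4400/82720 ≈ 18.7 m/s.
So the vehicle is moving at 18.7 m/s toward the emitter.

18.7 m/s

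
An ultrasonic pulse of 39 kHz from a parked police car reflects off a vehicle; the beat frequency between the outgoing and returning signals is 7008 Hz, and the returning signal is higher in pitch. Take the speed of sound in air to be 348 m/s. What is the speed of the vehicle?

Double Doppler shift off a moving reflector: f₂ = f₀ · (v + u)/(v − u) (u > 0 toward emitter).
Returning signal is higher, so f₂ = f₀ + Δf = 39000 + 7008 = 46008 Hz.
Rearranging, u = v · (f₂ − f₀)/(f₂ + f₀) = 348 × 7008/85008 ≈ 29 m/s.
So the vehicle is moving at 29 m/s toward the emitter.

29 m/s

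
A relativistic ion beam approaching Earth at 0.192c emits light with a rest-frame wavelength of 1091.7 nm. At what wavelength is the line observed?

Relativistic Doppler for wavelength: λ' = λ₀ · √((1 − β)/(1 + β)).
λ' = 1091.7 × √(0.8080/1.1920) = 1091.7 × 0.82332 ≈ 898.8 nm.

898.8 nm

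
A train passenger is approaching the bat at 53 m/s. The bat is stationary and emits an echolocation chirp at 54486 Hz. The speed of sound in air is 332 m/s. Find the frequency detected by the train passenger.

63184 Hz

Only the observer moves, toward the source, so f' = f · (v + v_o)/v.
f' = 54486 × (332 + 53)/332 = 54486 × 385/332 ≈ 63184 Hz.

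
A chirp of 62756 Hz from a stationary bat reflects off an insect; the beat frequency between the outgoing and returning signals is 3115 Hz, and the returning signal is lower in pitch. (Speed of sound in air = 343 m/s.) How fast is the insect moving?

Double Doppler shift off a moving reflector: f₂ = f₀ · (v + u)/(v − u) (u > 0 toward emitter).
Returning signal is lower, so f₂ = f₀ − Δf = 62756 − 3115 = 59641 Hz.
Rearranging, u = v · (f₂ − f₀)/(f₂ + f₀) = 343 × -3115/122397 ≈ -8.7 m/s.
So the insect is moving at 8.7 m/s away from the emitter.

8.7 m/s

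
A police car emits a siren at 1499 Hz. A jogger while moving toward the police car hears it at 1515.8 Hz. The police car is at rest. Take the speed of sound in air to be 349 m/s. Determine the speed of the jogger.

3.9 m/s

f' = f · (v + v_o)/v ⇒ v_o = v · |f'/f − 1|.
v_o = 349 × |1515.8/1499 − 1| = 349 × 0.01121 ≈ 3.9 m/s.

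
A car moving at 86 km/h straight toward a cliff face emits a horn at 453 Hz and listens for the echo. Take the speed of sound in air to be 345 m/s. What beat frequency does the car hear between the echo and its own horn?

86 km/h = 23.89 m/s.
The cliff face receives the sound from a moving source: f₁ = f₀ · v/(v − v_e) = 453 × 345/321.11 ≈ 486.7 Hz.
On the return leg the car is a moving observer: f₂ = f₁ · (v + v_e)/v = 486.7 × 368.89/345 ≈ 520.4 Hz.
Equivalently f₂ = f₀ · (v + v_e)/(v − v_e).
Beat against the emitted tone: |f₂ − f₀| = 2v_e·f₀/(v − v_e) = 2 × 23.89 × 453/321.11 ≈ 67 Hz.

67 Hz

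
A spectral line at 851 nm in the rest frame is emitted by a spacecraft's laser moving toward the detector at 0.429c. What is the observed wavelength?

537.9 nm

Relativistic Doppler for wavelength: λ' = λ₀ · √((1 − β)/(1 + β)).
λ' = 851 × √(0.5710/1.4290) = 851 × 0.63212 ≈ 537.9 nm.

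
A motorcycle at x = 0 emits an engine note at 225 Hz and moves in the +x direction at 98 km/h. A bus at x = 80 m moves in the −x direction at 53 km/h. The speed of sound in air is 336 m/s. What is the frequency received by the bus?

256 Hz

98 km/h = 27.22 m/s; 53 km/h = 14.72 m/s.
The observer lies on the +x side, so the source is heading toward the observer and the observer is heading toward the source.
General Doppler shift: f' = f · (v + v_o)/(v − v_s).
f' = 225 × (336 + 14.72)/(336 − 27.22) = 225 × 350.72/308.78 ≈ 256 Hz.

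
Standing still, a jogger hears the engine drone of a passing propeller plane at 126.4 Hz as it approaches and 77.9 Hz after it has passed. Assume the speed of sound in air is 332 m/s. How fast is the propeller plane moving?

79 m/s

f₁/f₂ = (v + v_s)/(v − v_s), so v_s = v · (f₁ − f₂)/(f₁ + f₂).
v_s = 332 × (126.4 − 77.9)/(126.4 + 77.9) = 332 × 48.5/204.3 ≈ 79 m/s.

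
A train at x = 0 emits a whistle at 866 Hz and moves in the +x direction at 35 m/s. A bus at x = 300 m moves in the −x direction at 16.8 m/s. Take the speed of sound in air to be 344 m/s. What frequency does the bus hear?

1011 Hz

The observer lies on the +x side, so the source is heading toward the observer and the observer is heading toward the source.
With source approaching and observer approaching, f' = f · (v + v_o)/(v − v_s).
f' = 866 × (344 + 16.8)/(344 − 35) = 866 × 360.8/309 ≈ 1011 Hz.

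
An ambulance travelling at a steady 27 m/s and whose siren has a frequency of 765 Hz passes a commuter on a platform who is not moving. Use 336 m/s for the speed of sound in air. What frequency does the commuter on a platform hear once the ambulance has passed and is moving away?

708 Hz

Receding: f₂ = f · v/(v + v_s) = 765 × 336/363 ≈ 708 Hz.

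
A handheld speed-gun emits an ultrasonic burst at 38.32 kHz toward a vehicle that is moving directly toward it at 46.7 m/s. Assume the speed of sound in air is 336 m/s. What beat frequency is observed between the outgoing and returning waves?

12372 Hz

At the vehicle (a moving observer), f₁ = f₀ · (v + u)/v = 38.32 × 382.7/336 ≈ 43.65 kHz.
The reflection then acts as a moving source: f₂ = f₁ · v/(v − u) ≈ 50.69 kHz.
Beat frequency (with f₀ = 38320 Hz): |f₂ − f₀| = 2u·f₀/(v − u) = 2 × 46.7 × 38320/289.3 ≈ 12372 Hz.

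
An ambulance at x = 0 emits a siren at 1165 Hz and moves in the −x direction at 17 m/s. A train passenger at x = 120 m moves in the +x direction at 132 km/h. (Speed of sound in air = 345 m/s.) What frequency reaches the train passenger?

132 km/h = 36.67 m/s.
The observer lies on the +x side, so the source is heading away from the observer and the observer is heading away from the source.
With source receding and observer receding, f' = f · (v − v_o)/(v + v_s).
f' = 1165 × (345 − 36.67)/(345 + 17) = 1165 × 308.33/362 ≈ 992 Hz.

992 Hz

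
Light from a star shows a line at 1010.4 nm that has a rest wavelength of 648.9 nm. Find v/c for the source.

λ'/λ₀ = 1.5571 > 1 (redshift), so the source is receding.
λ'/λ₀ = √((1 + β)/(1 − β)) for a receding source ⇒ β = (r² − 1)/(r² + 1) with r = λ'/λ₀.
β = (2.4245 − 1)/(2.4245 + 1) ≈ 0.416.

0.416c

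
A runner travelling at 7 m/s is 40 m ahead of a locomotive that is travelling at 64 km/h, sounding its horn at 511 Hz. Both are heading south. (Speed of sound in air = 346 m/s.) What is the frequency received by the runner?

64 km/h = 17.78 m/s.
The runner is ahead, so the locomotive is moving toward it while the runner is moving away from the locomotive.
Both move, so f' = f · (v − v_o)/(v − v_s).
f' = 511 × (346 − 7)/(346 − 17.78) = 511 × 339/328.22 ≈ 528 Hz.

528 Hz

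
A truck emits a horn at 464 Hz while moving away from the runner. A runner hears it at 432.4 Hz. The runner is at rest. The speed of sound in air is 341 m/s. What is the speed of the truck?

24.9 m/s

f' = f · v/(v + v_s) ⇒ v_s = v · |1 − f/f'|.
v_s = 341 × |1 − 464/432.4| = 341 × 0.07308 ≈ 24.9 m/s.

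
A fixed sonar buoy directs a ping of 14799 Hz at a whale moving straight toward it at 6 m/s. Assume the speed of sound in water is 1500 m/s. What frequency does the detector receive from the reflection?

14918 Hz

At the whale (a moving observer), f₁ = f₀ · (v + u)/v = 14799 × 1506/1500 ≈ 14858 Hz.
The reflection then acts as a moving source: f₂ = f₁ · v/(v − u) ≈ 14918 Hz.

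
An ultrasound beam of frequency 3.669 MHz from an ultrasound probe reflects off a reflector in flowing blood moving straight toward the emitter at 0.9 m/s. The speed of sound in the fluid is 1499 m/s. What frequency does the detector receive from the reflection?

At the reflector in flowing blood (a moving observer), f₁ = f₀ · (v + u)/v = 3.669 × 1499.9/1499 ≈ 3.671 MHz.
The reflection then acts as a moving source: f₂ = f₁ · v/(v − u) ≈ 3.673 MHz.

3.673 MHz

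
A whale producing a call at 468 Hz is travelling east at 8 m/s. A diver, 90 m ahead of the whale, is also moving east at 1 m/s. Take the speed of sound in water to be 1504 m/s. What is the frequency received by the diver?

470 Hz

The diver is ahead, so the whale is moving toward it while the diver is moving away from the whale.
General Doppler shift: f' = f · (v − v_o)/(v − v_s).
f' = 468 × (1504 − 1)/(1504 − 8) = 468 × 1503/1496 ≈ 470 Hz.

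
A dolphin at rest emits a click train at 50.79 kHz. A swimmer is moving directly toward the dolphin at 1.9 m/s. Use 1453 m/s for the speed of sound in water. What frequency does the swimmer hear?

50.9 kHz

Only the observer moves, toward the source, so f' = f · (v + v_o)/v.
f' = 50.79 × (1453 + 1.9)/1453 = 50.79 × 1454.9/1453 ≈ 50.9 kHz.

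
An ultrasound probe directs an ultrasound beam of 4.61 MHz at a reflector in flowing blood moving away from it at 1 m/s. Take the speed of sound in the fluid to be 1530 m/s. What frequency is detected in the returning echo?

The reflector in flowing blood first receives the wave as a moving observer: f₁ = f₀ · (v − u)/v = 4.61 × (1530 − 1)/1530 ≈ 4.607 MHz.
On reflection it acts as a source moving away from the stationary detector: f₂ = f₁ · v/(v + u) = 4.607 × 1530/1531 ≈ 4.604 MHz.
Equivalently f₂ = f₀ · (v − u)/(v + u).

4.604 MHz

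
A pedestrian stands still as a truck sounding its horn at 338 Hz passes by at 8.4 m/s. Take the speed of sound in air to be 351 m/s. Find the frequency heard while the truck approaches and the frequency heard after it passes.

346 Hz approaching; 330 Hz receding

Approaching: f₁ = f · v/(v − v_s) = 338 × 351/342.6 ≈ 346 Hz.
Receding: f₂ = f · v/(v + v_s) = 338 × 351/359.4 ≈ 330 Hz.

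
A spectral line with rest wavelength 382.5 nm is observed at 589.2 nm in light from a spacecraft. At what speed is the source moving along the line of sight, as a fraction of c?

λ'/λ₀ = 1.5404 > 1 (redshift), so the source is receding.
λ'/λ₀ = √((1 + β)/(1 − β)) for a receding source ⇒ β = (r² − 1)/(r² + 1) with r = λ'/λ₀.
β = (2.3728 − 1)/(2.3728 + 1) ≈ 0.407.

0.407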